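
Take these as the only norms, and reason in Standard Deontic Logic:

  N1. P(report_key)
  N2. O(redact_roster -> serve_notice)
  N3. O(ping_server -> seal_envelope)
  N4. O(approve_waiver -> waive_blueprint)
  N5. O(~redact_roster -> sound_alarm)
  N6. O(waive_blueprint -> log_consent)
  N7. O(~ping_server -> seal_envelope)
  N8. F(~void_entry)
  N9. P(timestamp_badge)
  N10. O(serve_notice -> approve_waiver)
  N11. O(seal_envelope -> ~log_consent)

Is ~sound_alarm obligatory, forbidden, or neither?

Forbidden

Premises 7 and 3 are O(~ping_server -> seal_envelope) and O(ping_server -> seal_envelope); every ideal world satisfies ~ping_server or ping_server, so in either case seal_envelope holds — hence O(seal_envelope).
With premise 11, O(seal_envelope -> ~log_consent), the K-axiom yields O(~log_consent).
The contrapositive of premise 6 (O(waive_blueprint -> log_consent)) is O(~log_consent -> ~waive_blueprint), and O(~log_consent) is already established, so O(~waive_blueprint).
The contrapositive of premise 4 (O(approve_waiver -> waive_blueprint)) is O(~waive_blueprint -> ~approve_waiver), and O(~waive_blueprint) is already established, so O(~approve_waiver).
Premise 10, O(serve_notice -> approve_waiver), contraposes to O(~approve_waiver -> ~serve_notice); with O(~approve_waiver) we get O(~serve_notice).
Premise 2, O(redact_roster -> serve_notice), contraposes to O(~serve_notice -> ~redact_roster); with O(~serve_notice) we get O(~redact_roster).
From O(~redact_roster) and premise 5, O(~redact_roster -> sound_alarm), we obtain O(sound_alarm).
Premises 1, 8, 9 do not contribute to this derivation.
Thus O(sound_alarm), which is F(~sound_alarm): ~sound_alarm is forbidden.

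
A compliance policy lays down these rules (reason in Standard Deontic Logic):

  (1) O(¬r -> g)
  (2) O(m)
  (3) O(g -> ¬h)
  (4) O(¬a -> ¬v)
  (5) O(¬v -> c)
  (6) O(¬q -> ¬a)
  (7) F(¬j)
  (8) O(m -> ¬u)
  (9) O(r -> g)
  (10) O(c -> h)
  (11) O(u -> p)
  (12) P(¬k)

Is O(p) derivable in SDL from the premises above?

No

Premise 11 is O(u -> p), but O(u) is not derivable from the premises, so it does not yield O(p).
No other premise forces O(p). An ideal world satisfying every premise can still have p false, so O(p) is not derivable.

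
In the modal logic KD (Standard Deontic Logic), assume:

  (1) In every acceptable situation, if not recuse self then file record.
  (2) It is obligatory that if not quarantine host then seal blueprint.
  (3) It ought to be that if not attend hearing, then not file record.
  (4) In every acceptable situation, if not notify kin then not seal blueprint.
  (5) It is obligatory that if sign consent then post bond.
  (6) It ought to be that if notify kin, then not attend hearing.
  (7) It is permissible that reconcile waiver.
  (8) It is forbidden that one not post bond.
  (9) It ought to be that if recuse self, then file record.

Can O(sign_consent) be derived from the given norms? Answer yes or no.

No

Premise 5 is O(sign_consent → post_bond); even if O(post_bond) held, inferring O(sign_consent) would be affirming the consequent — invalid.
No other premise forces O(sign_consent). An ideal world satisfying every premise can still have sign_consent false, so O(sign_consent) is not derivable.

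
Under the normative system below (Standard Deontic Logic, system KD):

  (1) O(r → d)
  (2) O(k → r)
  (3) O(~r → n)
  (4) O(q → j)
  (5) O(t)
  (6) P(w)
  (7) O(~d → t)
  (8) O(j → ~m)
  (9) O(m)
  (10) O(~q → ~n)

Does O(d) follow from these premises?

From premise 9 we have O(m).
Premise 8 is O(j → ~m); contrapositively O(m → ~j). Since O(m) holds, K gives O(~j).
Premise 4 is O(q → j); contrapositively O(~j → ~q). Since O(~j) holds, K gives O(~q).
Applying K to premise 10 (O(~q → ~n)) and O(~q) yields O(~n).
The contrapositive of premise 3 (O(~r → n)) is O(~n → r), and O(~n) is already established, so O(r).
Applying K to premise 1 (O(r → d)) and O(r) yields O(d).
Premises 2, 5, 6, 7 do not contribute to this derivation.
So O(d) follows.

Yes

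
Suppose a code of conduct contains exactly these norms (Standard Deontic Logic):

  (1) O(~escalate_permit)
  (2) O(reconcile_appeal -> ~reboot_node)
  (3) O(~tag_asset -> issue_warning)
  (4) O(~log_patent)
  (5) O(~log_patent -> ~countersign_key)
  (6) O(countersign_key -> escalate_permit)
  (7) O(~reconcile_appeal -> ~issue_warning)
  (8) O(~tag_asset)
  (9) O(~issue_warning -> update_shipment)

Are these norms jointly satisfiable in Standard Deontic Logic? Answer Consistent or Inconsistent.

Premise 6 is O(countersign_key -> escalate_permit), but O(countersign_key) is not derivable from the premises, so it does not yield O(escalate_permit).
So O(escalate_permit) is not derivable, and the apparent clash with O(~escalate_permit) does not arise.
A world satisfying every obligation exists (e.g. countersign_key=false, escalate_permit=false, issue_warning=true, log_patent=false, reboot_node=false, reconcile_appeal=true, tag_asset=false, update_shipment=false); no atom is both obligatory and forbidden, so the set is consistent.

Consistent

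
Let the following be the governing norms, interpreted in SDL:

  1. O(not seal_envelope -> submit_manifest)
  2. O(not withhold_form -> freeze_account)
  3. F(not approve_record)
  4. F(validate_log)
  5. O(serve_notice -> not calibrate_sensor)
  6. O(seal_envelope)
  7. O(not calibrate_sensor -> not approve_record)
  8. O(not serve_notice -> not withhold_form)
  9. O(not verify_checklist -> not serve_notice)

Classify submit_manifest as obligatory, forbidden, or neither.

Neither

Premise 1 is O(not seal_envelope -> submit_manifest), but O(not seal_envelope) is not derivable from the premises, so it does not yield O(submit_manifest).
No premise or chain of K-axiom applications forces O(submit_manifest), and none forces O(not submit_manifest). So submit_manifest is neither obligatory nor forbidden under these norms.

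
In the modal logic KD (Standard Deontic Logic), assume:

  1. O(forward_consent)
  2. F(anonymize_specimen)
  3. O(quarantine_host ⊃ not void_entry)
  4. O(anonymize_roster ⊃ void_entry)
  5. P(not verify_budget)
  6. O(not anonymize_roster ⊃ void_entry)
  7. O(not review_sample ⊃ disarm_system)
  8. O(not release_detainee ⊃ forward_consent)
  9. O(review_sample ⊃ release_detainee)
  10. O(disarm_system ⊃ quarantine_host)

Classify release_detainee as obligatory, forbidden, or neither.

Obligatory

Premises 4 and 6 cover both cases: O(anonymize_roster ⊃ void_entry) and O(not anonymize_roster ⊃ void_entry). Since anonymize_roster ∨ not anonymize_roster is a tautology, O(void_entry) follows.
Premise 3 is O(quarantine_host ⊃ not void_entry); contrapositively O(void_entry ⊃ not quarantine_host). Since O(void_entry) holds, K gives O(not quarantine_host).
The contrapositive of premise 10 (O(disarm_system ⊃ quarantine_host)) is O(not quarantine_host ⊃ not disarm_system), and O(not quarantine_host) is already established, so O(not disarm_system).
The contrapositive of premise 7 (O(not review_sample ⊃ disarm_system)) is O(not disarm_system ⊃ review_sample), and O(not disarm_system) is already established, so O(review_sample).
Premise 9 is O(review_sample ⊃ release_detainee); since O(review_sample), deontic closure gives O(release_detainee).
Premises 1, 2, 5, 8 do not contribute to this derivation.
Hence release_detainee is obligatory.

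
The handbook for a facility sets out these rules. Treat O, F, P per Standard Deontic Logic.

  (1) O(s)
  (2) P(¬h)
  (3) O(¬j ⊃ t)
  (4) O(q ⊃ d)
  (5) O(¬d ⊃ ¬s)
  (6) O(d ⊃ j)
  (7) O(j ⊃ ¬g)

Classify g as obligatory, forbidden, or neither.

Forbidden

Premise 1 states O(s) outright.
Premise 5 is O(¬d ⊃ ¬s); contrapositively O(s ⊃ d). Since O(s) holds, K gives O(d).
Applying K to premise 6 (O(d ⊃ j)) and O(d) yields O(j).
With premise 7, O(j ⊃ ¬g), the K-axiom yields O(¬g).
Premises 2, 3, 4 do not contribute to this derivation.
Thus O(¬g), which is F(g): g is forbidden.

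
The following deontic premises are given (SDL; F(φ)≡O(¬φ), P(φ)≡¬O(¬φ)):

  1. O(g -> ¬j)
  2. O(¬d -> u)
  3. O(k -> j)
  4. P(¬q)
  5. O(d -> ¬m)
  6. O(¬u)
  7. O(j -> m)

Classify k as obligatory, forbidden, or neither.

Forbidden

From premise 6 we have O(¬u).
The contrapositive of premise 2 (O(¬d -> u)) is O(¬u -> d), and O(¬u) is already established, so O(d).
Applying K to premise 5 (O(d -> ¬m)) and O(d) yields O(¬m).
The contrapositive of premise 7 (O(j -> m)) is O(¬m -> ¬j), and O(¬m) is already established, so O(¬j).
Premise 3 is O(k -> j); contrapositively O(¬j -> ¬k). Since O(¬j) holds, K gives O(¬k).
Premises 1, 4 do not contribute to this derivation.
Thus O(¬k), which is F(k): k is forbidden.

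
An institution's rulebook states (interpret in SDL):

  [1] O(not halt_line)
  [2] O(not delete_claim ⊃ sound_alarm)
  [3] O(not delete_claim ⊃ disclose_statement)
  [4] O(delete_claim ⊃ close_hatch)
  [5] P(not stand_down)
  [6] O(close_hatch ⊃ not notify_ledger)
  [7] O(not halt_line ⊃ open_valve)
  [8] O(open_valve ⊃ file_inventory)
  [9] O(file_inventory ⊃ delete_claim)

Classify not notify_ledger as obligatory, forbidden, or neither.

Premise 1 gives O(not halt_line).
Applying K to premise 7 (O(not halt_line ⊃ open_valve)) and O(not halt_line) yields O(open_valve).
With premise 8, O(open_valve ⊃ file_inventory), the K-axiom yields O(file_inventory).
Applying K to premise 9 (O(file_inventory ⊃ delete_claim)) and O(file_inventory) yields O(delete_claim).
Premise 4 is O(delete_claim ⊃ close_hatch); since O(delete_claim), deontic closure gives O(close_hatch).
With premise 6, O(close_hatch ⊃ not notify_ledger), the K-axiom yields O(not notify_ledger).
Premises 2, 3, 5 do not contribute to this derivation.
Hence not notify_ledger is obligatory.

Obligatory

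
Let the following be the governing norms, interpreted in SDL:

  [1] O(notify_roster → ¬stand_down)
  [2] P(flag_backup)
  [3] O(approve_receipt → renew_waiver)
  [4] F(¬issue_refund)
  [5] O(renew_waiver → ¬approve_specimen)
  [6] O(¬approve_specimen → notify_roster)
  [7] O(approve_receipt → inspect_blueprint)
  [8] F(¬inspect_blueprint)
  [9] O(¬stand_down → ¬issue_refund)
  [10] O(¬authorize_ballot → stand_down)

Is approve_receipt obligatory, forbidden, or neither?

Premise 4 is F(¬issue_refund), i.e. O(issue_refund).
Premise 9 is O(¬stand_down → ¬issue_refund); contrapositively O(issue_refund → stand_down). Since O(issue_refund) holds, K gives O(stand_down).
The contrapositive of premise 1 (O(notify_roster → ¬stand_down)) is O(stand_down → ¬notify_roster), and O(stand_down) is already established, so O(¬notify_roster).
Premise 6, O(¬approve_specimen → notify_roster), contraposes to O(¬notify_roster → approve_specimen); with O(¬notify_roster) we get O(approve_specimen).
Premise 5, O(renew_waiver → ¬approve_specimen), contraposes to O(approve_specimen → ¬renew_waiver); with O(approve_specimen) we get O(¬renew_waiver).
The contrapositive of premise 3 (O(approve_receipt → renew_waiver)) is O(¬renew_waiver → ¬approve_receipt), and O(¬renew_waiver) is already established, so O(¬approve_receipt).
Premises 2, 7, 8, 10 do not contribute to this derivation.
Thus O(¬approve_receipt), which is F(approve_receipt): approve_receipt is forbidden.

Forbidden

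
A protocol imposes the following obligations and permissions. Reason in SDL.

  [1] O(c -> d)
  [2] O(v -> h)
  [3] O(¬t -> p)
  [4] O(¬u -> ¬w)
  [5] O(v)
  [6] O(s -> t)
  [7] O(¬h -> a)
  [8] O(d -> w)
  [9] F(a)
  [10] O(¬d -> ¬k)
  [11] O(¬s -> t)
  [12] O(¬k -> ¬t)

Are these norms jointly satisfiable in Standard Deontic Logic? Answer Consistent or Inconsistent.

Consistent

Premise 7 is O(¬h -> a), but O(¬h) is not derivable from the premises, so it does not yield O(a).
So O(a) is not derivable, and the apparent clash with O(¬a) does not arise.
A world satisfying every obligation exists (e.g. a=false, c=false, d=true, h=true, k=true, p=false, s=false, t=true, u=true, v=true, w=true); no atom is both obligatory and forbidden, so the set is consistent.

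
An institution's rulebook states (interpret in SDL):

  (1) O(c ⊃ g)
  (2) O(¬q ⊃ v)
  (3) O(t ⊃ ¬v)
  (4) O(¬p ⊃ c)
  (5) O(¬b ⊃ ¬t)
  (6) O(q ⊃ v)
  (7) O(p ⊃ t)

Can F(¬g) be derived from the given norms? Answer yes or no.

Yes

By case analysis on q: premise 6 gives O(q ⊃ v) and premise 2 gives O(¬q ⊃ v), so O(v) either way.
Premise 3, O(t ⊃ ¬v), contraposes to O(v ⊃ ¬t); with O(v) we get O(¬t).
Premise 7, O(p ⊃ t), contraposes to O(¬t ⊃ ¬p); with O(¬t) we get O(¬p).
Premise 4 is O(¬p ⊃ c); since O(¬p), deontic closure gives O(c).
Applying K to premise 1 (O(c ⊃ g)) and O(c) yields O(g).
Premise 5 does not contribute to this derivation.
So O(g) holds, i.e. F(¬g). The claim follows.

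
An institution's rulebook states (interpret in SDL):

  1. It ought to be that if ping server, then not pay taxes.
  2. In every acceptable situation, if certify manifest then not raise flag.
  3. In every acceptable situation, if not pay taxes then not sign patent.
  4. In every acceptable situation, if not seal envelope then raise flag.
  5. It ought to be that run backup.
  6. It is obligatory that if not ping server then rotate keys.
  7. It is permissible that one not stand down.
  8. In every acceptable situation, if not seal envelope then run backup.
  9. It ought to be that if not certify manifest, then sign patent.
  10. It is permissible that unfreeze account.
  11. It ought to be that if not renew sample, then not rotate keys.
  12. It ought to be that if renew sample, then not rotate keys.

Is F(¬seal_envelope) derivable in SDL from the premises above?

Yes

Premises 12 and 11 are O(renew_sample → ¬rotate_keys) and O(¬renew_sample → ¬rotate_keys); every ideal world satisfies renew_sample or ¬renew_sample, so in either case ¬rotate_keys holds — hence O(¬rotate_keys).
The contrapositive of premise 6 (O(¬ping_server → rotate_keys)) is O(¬rotate_keys → ping_server), and O(¬rotate_keys) is already established, so O(ping_server).
With premise 1, O(ping_server → ¬pay_taxes), the K-axiom yields O(¬pay_taxes).
With premise 3, O(¬pay_taxes → ¬sign_patent), the K-axiom yields O(¬sign_patent).
The contrapositive of premise 9 (O(¬certify_manifest → sign_patent)) is O(¬sign_patent → certify_manifest), and O(¬sign_patent) is already established, so O(certify_manifest).
From O(certify_manifest) and premise 2, O(certify_manifest → ¬raise_flag), we obtain O(¬raise_flag).
The contrapositive of premise 4 (O(¬seal_envelope → raise_flag)) is O(¬raise_flag → seal_envelope), and O(¬raise_flag) is already established, so O(seal_envelope).
Premises 5, 7, 8, 10 do not contribute to this derivation.
So O(seal_envelope) holds, i.e. F(¬seal_envelope). The claim follows.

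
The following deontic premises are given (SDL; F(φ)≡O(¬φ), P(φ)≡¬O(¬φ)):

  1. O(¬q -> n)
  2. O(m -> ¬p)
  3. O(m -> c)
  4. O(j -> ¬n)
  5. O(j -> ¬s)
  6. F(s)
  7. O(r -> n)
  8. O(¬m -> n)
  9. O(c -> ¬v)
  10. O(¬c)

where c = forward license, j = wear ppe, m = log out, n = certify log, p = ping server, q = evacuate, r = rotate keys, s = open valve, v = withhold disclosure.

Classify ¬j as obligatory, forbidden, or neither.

Obligatory

From premise 10 we have O(¬c).
Premise 3, O(m -> c), contraposes to O(¬c -> ¬m); with O(¬c) we get O(¬m).
Applying K to premise 8 (O(¬m -> n)) and O(¬m) yields O(n).
The contrapositive of premise 4 (O(j -> ¬n)) is O(n -> ¬j), and O(n) is already established, so O(¬j).
Premises 1, 2, 5, 6, 7, 9 do not contribute to this derivation.
Hence ¬j is obligatory.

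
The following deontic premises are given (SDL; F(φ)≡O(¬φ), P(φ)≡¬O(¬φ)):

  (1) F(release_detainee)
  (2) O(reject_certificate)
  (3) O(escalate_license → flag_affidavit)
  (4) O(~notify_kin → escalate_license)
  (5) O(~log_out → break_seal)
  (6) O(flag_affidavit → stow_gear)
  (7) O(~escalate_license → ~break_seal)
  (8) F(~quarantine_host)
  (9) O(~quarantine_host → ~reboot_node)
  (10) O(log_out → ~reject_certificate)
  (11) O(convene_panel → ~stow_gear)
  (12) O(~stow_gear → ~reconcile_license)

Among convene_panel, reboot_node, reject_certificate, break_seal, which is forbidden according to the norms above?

From premise 2 we have O(reject_certificate).
Premise 10, O(log_out → ~reject_certificate), contraposes to O(reject_certificate → ~log_out); with O(reject_certificate) we get O(~log_out).
From O(~log_out) and premise 5, O(~log_out → break_seal), we obtain O(break_seal).
Premise 7 is O(~escalate_license → ~break_seal); contrapositively O(break_seal → escalate_license). Since O(break_seal) holds, K gives O(escalate_license).
With premise 3, O(escalate_license → flag_affidavit), the K-axiom yields O(flag_affidavit).
Premise 6 is O(flag_affidavit → stow_gear); since O(flag_affidavit), deontic closure gives O(stow_gear).
Premise 11, O(convene_panel → ~stow_gear), contraposes to O(stow_gear → ~convene_panel); with O(stow_gear) we get O(~convene_panel).
So O(~convene_panel) holds, i.e. convene_panel is forbidden. None of the other listed options is forbidden under the premises.

convene_panel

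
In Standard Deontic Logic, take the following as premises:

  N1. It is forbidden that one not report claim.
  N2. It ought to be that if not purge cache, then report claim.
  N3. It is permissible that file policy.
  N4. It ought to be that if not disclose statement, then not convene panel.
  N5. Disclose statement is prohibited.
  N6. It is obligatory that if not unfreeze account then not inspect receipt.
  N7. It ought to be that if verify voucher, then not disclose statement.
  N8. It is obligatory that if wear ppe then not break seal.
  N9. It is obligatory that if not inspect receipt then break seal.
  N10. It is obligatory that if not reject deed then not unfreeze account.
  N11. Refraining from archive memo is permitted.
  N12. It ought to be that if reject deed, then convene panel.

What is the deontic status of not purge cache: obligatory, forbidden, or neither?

Neither

Premise 2 is O(¬purge_cache → report_claim); even if O(report_claim) held, inferring O(¬purge_cache) would be affirming the consequent — invalid.
No premise or chain of K-axiom applications forces O(¬purge_cache), and none forces O(purge_cache). So ¬purge_cache is neither obligatory nor forbidden under these norms.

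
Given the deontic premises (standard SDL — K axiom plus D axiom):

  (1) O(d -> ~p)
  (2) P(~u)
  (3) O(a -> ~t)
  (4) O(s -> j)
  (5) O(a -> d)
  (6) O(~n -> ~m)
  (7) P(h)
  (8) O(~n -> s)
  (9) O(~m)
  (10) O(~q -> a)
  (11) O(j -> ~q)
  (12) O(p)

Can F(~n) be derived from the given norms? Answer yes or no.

Yes

Premise 12 gives O(p).
The contrapositive of premise 1 (O(d -> ~p)) is O(p -> ~d), and O(p) is already established, so O(~d).
Premise 5 is O(a -> d); contrapositively O(~d -> ~a). Since O(~d) holds, K gives O(~a).
Premise 10 is O(~q -> a); contrapositively O(~a -> q). Since O(~a) holds, K gives O(q).
Premise 11 is O(j -> ~q); contrapositively O(q -> ~j). Since O(q) holds, K gives O(~j).
Premise 4 is O(s -> j); contrapositively O(~j -> ~s). Since O(~j) holds, K gives O(~s).
The contrapositive of premise 8 (O(~n -> s)) is O(~s -> n), and O(~s) is already established, so O(n).
Premises 2, 3, 6, 7, 9 do not contribute to this derivation.
So O(n) holds, i.e. F(~n). The claim follows.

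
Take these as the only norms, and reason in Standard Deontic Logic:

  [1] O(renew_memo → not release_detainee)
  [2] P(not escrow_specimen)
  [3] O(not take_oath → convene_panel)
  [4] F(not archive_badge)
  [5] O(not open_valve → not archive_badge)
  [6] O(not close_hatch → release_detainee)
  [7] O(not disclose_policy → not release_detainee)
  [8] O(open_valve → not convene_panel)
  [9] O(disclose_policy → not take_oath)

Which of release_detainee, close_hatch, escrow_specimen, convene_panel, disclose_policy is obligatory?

Premise 4 is F(not archive_badge), i.e. O(archive_badge).
Premise 5 is O(not open_valve → not archive_badge); contrapositively O(archive_badge → open_valve). Since O(archive_badge) holds, K gives O(open_valve).
Premise 8 is O(open_valve → not convene_panel); since O(open_valve), deontic closure gives O(not convene_panel).
Premise 3, O(not take_oath → convene_panel), contraposes to O(not convene_panel → take_oath); with O(not convene_panel) we get O(take_oath).
Premise 9 is O(disclose_policy → not take_oath); contrapositively O(take_oath → not disclose_policy). Since O(take_oath) holds, K gives O(not disclose_policy).
Applying K to premise 7 (O(not disclose_policy → not release_detainee)) and O(not disclose_policy) yields O(not release_detainee).
The contrapositive of premise 6 (O(not close_hatch → release_detainee)) is O(not release_detainee → close_hatch), and O(not release_detainee) is already established, so O(close_hatch).
So O(close_hatch) holds — close_hatch is obligatory. None of the other listed options is made obligatory by any chain of premises.

close_hatch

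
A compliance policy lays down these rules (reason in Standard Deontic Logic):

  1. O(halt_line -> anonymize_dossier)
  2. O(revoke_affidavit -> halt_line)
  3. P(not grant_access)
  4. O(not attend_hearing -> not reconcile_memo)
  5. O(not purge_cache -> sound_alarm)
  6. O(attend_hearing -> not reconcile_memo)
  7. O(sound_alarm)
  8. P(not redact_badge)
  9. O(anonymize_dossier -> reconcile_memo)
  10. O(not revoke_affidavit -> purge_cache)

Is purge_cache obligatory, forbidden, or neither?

By case analysis on attend_hearing: premise 6 gives O(attend_hearing -> not reconcile_memo) and premise 4 gives O(not attend_hearing -> not reconcile_memo), so O(not reconcile_memo) either way.
Premise 9, O(anonymize_dossier -> reconcile_memo), contraposes to O(not reconcile_memo -> not anonymize_dossier); with O(not reconcile_memo) we get O(not anonymize_dossier).
Premise 1 is O(halt_line -> anonymize_dossier); contrapositively O(not anonymize_dossier -> not halt_line). Since O(not anonymize_dossier) holds, K gives O(not halt_line).
The contrapositive of premise 2 (O(revoke_affidavit -> halt_line)) is O(not halt_line -> not revoke_affidavit), and O(not halt_line) is already established, so O(not revoke_affidavit).
Applying K to premise 10 (O(not revoke_affidavit -> purge_cache)) and O(not revoke_affidavit) yields O(purge_cache).
Premises 3, 5, 7, 8 do not contribute to this derivation.
Hence purge_cache is obligatory.

Obligatory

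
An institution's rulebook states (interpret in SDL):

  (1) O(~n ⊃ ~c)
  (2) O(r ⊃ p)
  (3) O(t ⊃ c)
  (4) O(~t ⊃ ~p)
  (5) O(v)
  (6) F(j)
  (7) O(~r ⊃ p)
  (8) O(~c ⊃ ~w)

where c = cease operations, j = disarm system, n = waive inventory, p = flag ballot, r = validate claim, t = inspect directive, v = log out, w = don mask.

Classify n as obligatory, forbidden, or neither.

Premises 7 and 2 are O(~r ⊃ p) and O(r ⊃ p); every ideal world satisfies ~r or r, so in either case p holds — hence O(p).
Premise 4 is O(~t ⊃ ~p); contrapositively O(p ⊃ t). Since O(p) holds, K gives O(t).
From O(t) and premise 3, O(t ⊃ c), we obtain O(c).
Premise 1 is O(~n ⊃ ~c); contrapositively O(c ⊃ n). Since O(c) holds, K gives O(n).
Premises 5, 6, 8 do not contribute to this derivation.
Hence n is obligatory.

Obligatory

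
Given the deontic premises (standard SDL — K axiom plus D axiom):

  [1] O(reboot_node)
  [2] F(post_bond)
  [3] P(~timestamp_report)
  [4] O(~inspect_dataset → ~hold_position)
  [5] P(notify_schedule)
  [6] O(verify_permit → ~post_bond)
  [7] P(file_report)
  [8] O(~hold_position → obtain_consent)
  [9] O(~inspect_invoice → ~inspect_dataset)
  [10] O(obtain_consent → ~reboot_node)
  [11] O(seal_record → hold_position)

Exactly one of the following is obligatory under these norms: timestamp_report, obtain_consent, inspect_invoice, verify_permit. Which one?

inspect_invoice

Premise 1 gives O(reboot_node).
The contrapositive of premise 10 (O(obtain_consent → ~reboot_node)) is O(reboot_node → ~obtain_consent), and O(reboot_node) is already established, so O(~obtain_consent).
Premise 8, O(~hold_position → obtain_consent), contraposes to O(~obtain_consent → hold_position); with O(~obtain_consent) we get O(hold_position).
Premise 4, O(~inspect_dataset → ~hold_position), contraposes to O(hold_position → inspect_dataset); with O(hold_position) we get O(inspect_dataset).
Premise 9, O(~inspect_invoice → ~inspect_dataset), contraposes to O(inspect_dataset → inspect_invoice); with O(inspect_dataset) we get O(inspect_invoice).
So O(inspect_invoice) holds — inspect_invoice is obligatory. None of the other listed options is made obligatory by any chain of premises.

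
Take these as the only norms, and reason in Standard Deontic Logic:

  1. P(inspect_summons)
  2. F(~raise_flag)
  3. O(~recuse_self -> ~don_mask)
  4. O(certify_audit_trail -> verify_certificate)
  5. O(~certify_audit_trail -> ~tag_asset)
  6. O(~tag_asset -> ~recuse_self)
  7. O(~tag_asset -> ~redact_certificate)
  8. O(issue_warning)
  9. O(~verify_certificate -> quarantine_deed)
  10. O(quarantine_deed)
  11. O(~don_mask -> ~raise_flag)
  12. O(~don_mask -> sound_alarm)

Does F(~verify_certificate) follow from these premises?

F(~raise_flag) at premise 2 means O(raise_flag).
Premise 11 is O(~don_mask -> ~raise_flag); contrapositively O(raise_flag -> don_mask). Since O(raise_flag) holds, K gives O(don_mask).
The contrapositive of premise 3 (O(~recuse_self -> ~don_mask)) is O(don_mask -> recuse_self), and O(don_mask) is already established, so O(recuse_self).
Premise 6 is O(~tag_asset -> ~recuse_self); contrapositively O(recuse_self -> tag_asset). Since O(recuse_self) holds, K gives O(tag_asset).
Premise 5, O(~certify_audit_trail -> ~tag_asset), contraposes to O(tag_asset -> certify_audit_trail); with O(tag_asset) we get O(certify_audit_trail).
Premise 4 is O(certify_audit_trail -> verify_certificate); since O(certify_audit_trail), deontic closure gives O(verify_certificate).
Premises 1, 7, 8, 9, 10, 12 do not contribute to this derivation.
So O(verify_certificate) holds, i.e. F(~verify_certificate). The claim follows.

Yes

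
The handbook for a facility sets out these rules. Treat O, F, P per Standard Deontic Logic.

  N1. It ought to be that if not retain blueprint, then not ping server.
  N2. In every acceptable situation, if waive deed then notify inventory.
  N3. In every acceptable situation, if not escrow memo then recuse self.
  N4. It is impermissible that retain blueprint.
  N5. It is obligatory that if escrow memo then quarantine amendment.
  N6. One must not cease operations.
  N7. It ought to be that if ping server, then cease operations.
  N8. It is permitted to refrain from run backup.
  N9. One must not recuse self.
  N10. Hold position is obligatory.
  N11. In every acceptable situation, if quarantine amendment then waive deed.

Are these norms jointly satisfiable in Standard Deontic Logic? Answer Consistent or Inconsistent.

Premise 7 is O(ping_server → cease_operations), but O(ping_server) is not derivable from the premises, so it does not yield O(cease_operations).
So O(cease_operations) is not derivable, and the apparent clash with O(¬cease_operations) does not arise.
A world satisfying every obligation exists (e.g. cease_operations=false, escrow_memo=true, hold_position=true, notify_inventory=true, ping_server=false, quarantine_amendment=true, recuse_self=false, retain_blueprint=false, run_backup=false, waive_deed=true); no atom is both obligatory and forbidden, so the set is consistent.

Consistent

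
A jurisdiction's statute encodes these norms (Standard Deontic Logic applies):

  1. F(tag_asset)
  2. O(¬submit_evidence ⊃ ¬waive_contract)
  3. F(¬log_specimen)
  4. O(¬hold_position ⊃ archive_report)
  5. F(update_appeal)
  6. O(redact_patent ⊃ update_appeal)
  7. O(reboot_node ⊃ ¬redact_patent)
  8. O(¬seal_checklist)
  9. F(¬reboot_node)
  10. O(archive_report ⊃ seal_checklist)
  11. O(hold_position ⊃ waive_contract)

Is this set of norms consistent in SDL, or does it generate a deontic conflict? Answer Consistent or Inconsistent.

Premise 6 is O(redact_patent ⊃ update_appeal), but O(redact_patent) is not derivable from the premises, so it does not yield O(update_appeal).
So O(update_appeal) is not derivable, and the apparent clash with O(¬update_appeal) does not arise.
A world satisfying every obligation exists (e.g. archive_report=false, hold_position=true, log_specimen=true, reboot_node=true, redact_patent=false, seal_checklist=false, submit_evidence=true, tag_asset=false, update_appeal=false, waive_contract=true); no atom is both obligatory and forbidden, so the set is consistent.

Consistent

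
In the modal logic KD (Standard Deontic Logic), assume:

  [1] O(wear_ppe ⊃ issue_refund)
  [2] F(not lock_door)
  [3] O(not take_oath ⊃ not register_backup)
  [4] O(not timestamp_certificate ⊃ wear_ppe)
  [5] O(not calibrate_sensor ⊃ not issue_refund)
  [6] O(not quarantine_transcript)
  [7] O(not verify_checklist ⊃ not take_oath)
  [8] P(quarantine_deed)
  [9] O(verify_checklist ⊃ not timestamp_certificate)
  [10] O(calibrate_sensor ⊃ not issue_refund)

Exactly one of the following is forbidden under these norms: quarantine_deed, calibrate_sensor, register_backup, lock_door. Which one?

register_backup

Premises 10 and 5 are O(calibrate_sensor ⊃ not issue_refund) and O(not calibrate_sensor ⊃ not issue_refund); every ideal world satisfies calibrate_sensor or not calibrate_sensor, so in either case not issue_refund holds — hence O(not issue_refund).
Premise 1, O(wear_ppe ⊃ issue_refund), contraposes to O(not issue_refund ⊃ not wear_ppe); with O(not issue_refund) we get O(not wear_ppe).
Premise 4 is O(not timestamp_certificate ⊃ wear_ppe); contrapositively O(not wear_ppe ⊃ timestamp_certificate). Since O(not wear_ppe) holds, K gives O(timestamp_certificate).
The contrapositive of premise 9 (O(verify_checklist ⊃ not timestamp_certificate)) is O(timestamp_certificate ⊃ not verify_checklist), and O(timestamp_certificate) is already established, so O(not verify_checklist).
Applying K to premise 7 (O(not verify_checklist ⊃ not take_oath)) and O(not verify_checklist) yields O(not take_oath).
Applying K to premise 3 (O(not take_oath ⊃ not register_backup)) and O(not take_oath) yields O(not register_backup).
So O(not register_backup) holds, i.e. register_backup is forbidden. None of the other listed options is forbidden under the premises.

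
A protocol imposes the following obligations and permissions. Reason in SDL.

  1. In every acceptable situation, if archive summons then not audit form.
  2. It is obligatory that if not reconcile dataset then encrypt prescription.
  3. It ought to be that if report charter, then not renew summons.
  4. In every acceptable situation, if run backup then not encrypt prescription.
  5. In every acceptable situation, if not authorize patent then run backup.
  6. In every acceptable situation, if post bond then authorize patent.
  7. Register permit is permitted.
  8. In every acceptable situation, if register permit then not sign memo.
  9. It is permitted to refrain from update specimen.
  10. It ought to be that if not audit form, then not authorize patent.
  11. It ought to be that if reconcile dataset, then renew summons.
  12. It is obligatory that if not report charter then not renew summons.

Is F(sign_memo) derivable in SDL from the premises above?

Premise 8 is O(register_permit → ¬sign_memo), but O(register_permit) is not derivable from the premises (the permission P(register_permit) asserts only ¬O(¬register_permit), not O(register_permit)), so it does not yield O(¬sign_memo).
No other premise forces O(¬sign_memo). An ideal world satisfying every premise can still have sign_memo true, so F(sign_memo) is not derivable.

No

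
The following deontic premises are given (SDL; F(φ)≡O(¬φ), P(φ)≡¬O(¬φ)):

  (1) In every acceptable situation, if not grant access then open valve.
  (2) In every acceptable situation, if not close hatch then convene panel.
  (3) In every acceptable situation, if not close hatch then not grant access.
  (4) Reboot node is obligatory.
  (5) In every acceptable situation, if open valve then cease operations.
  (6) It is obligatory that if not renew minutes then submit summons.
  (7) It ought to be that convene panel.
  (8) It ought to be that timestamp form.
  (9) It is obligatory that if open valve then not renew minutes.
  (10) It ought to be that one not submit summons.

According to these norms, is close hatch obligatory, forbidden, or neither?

Obligatory

Premise 10 gives O(¬submit_summons).
Premise 6, O(¬renew_minutes → submit_summons), contraposes to O(¬submit_summons → renew_minutes); with O(¬submit_summons) we get O(renew_minutes).
Premise 9, O(open_valve → ¬renew_minutes), contraposes to O(renew_minutes → ¬open_valve); with O(renew_minutes) we get O(¬open_valve).
Premise 1, O(¬grant_access → open_valve), contraposes to O(¬open_valve → grant_access); with O(¬open_valve) we get O(grant_access).
Premise 3, O(¬close_hatch → ¬grant_access), contraposes to O(grant_access → close_hatch); with O(grant_access) we get O(close_hatch).
Premises 2, 4, 5, 7, 8 do not contribute to this derivation.
Hence close_hatch is obligatory.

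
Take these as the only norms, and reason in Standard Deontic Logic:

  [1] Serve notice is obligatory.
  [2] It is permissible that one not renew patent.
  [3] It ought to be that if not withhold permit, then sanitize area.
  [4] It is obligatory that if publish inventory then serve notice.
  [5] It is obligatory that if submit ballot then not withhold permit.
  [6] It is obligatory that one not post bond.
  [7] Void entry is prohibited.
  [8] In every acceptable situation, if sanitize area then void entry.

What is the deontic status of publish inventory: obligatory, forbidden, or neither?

Neither

Premise 4 is O(publish_inventory → serve_notice); even if O(serve_notice) held, inferring O(publish_inventory) would be affirming the consequent — invalid.
No premise or chain of K-axiom applications forces O(publish_inventory), and none forces O(¬publish_inventory). So publish_inventory is neither obligatory nor forbidden under these norms.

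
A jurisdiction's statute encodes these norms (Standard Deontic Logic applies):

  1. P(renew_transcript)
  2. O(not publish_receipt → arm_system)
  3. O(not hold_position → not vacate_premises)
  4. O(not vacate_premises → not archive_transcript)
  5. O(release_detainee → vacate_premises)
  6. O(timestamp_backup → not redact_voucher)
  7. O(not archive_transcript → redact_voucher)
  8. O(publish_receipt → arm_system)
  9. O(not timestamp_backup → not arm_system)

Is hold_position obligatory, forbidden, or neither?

Premises 8 and 2 are O(publish_receipt → arm_system) and O(not publish_receipt → arm_system); every ideal world satisfies publish_receipt or not publish_receipt, so in either case arm_system holds — hence O(arm_system).
Premise 9 is O(not timestamp_backup → not arm_system); contrapositively O(arm_system → timestamp_backup). Since O(arm_system) holds, K gives O(timestamp_backup).
Premise 6 is O(timestamp_backup → not redact_voucher); since O(timestamp_backup), deontic closure gives O(not redact_voucher).
Premise 7 is O(not archive_transcript → redact_voucher); contrapositively O(not redact_voucher → archive_transcript). Since O(not redact_voucher) holds, K gives O(archive_transcript).
Premise 4, O(not vacate_premises → not archive_transcript), contraposes to O(archive_transcript → vacate_premises); with O(archive_transcript) we get O(vacate_premises).
Premise 3, O(not hold_position → not vacate_premises), contraposes to O(vacate_premises → hold_position); with O(vacate_premises) we get O(hold_position).
Premises 1, 5 do not contribute to this derivation.
Hence hold_position is obligatory.

Obligatory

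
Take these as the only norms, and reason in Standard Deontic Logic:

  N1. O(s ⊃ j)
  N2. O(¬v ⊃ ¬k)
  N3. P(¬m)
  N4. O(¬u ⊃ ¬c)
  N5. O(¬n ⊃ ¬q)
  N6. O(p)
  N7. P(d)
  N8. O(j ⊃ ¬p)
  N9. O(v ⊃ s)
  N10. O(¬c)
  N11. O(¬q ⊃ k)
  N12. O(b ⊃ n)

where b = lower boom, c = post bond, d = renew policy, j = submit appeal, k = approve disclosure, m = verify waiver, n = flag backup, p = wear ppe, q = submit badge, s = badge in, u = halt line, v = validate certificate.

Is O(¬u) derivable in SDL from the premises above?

No

Premise 4 is O(¬u ⊃ ¬c); even if O(¬c) held, inferring O(¬u) would be affirming the consequent — invalid.
No other premise forces O(¬u). An ideal world satisfying every premise can still have ¬u false, so O(¬u) is not derivable.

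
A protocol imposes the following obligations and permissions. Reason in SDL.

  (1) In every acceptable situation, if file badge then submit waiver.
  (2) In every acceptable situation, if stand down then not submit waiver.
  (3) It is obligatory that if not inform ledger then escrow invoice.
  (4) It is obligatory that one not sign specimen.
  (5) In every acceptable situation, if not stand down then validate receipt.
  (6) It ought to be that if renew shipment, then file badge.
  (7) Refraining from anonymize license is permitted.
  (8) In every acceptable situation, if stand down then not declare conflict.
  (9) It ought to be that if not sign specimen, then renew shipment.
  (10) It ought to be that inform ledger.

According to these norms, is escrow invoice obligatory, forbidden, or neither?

Premise 3 is O(¬inform_ledger → escrow_invoice), but O(¬inform_ledger) is not derivable from the premises, so it does not yield O(escrow_invoice).
No premise or chain of K-axiom applications forces O(escrow_invoice), and none forces O(¬escrow_invoice). So escrow_invoice is neither obligatory nor forbidden under these norms.

Neither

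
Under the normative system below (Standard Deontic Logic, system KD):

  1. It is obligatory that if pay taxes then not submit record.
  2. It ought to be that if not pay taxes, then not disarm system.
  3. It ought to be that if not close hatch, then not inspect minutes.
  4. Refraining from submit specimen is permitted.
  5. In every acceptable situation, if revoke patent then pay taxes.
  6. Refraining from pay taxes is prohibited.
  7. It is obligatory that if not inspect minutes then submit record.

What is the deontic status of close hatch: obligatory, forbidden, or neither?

Obligatory

F(¬pay_taxes) at premise 6 means O(pay_taxes).
Premise 1 is O(pay_taxes → ¬submit_record); since O(pay_taxes), deontic closure gives O(¬submit_record).
Premise 7 is O(¬inspect_minutes → submit_record); contrapositively O(¬submit_record → inspect_minutes). Since O(¬submit_record) holds, K gives O(inspect_minutes).
Premise 3, O(¬close_hatch → ¬inspect_minutes), contraposes to O(inspect_minutes → close_hatch); with O(inspect_minutes) we get O(close_hatch).
Premises 2, 4, 5 do not contribute to this derivation.
Hence close_hatch is obligatory.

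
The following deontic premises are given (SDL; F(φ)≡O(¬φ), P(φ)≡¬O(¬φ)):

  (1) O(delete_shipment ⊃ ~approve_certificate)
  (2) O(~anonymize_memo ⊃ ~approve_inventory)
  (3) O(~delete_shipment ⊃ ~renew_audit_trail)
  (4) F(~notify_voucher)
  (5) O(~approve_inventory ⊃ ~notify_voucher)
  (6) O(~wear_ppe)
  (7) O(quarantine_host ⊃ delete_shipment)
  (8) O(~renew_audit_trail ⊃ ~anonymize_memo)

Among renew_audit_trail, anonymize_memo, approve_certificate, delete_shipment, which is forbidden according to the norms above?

F(~notify_voucher) at premise 4 means O(notify_voucher).
The contrapositive of premise 5 (O(~approve_inventory ⊃ ~notify_voucher)) is O(notify_voucher ⊃ approve_inventory), and O(notify_voucher) is already established, so O(approve_inventory).
The contrapositive of premise 2 (O(~anonymize_memo ⊃ ~approve_inventory)) is O(approve_inventory ⊃ anonymize_memo), and O(approve_inventory) is already established, so O(anonymize_memo).
The contrapositive of premise 8 (O(~renew_audit_trail ⊃ ~anonymize_memo)) is O(anonymize_memo ⊃ renew_audit_trail), and O(anonymize_memo) is already established, so O(renew_audit_trail).
The contrapositive of premise 3 (O(~delete_shipment ⊃ ~renew_audit_trail)) is O(renew_audit_trail ⊃ delete_shipment), and O(renew_audit_trail) is already established, so O(delete_shipment).
Premise 1 is O(delete_shipment ⊃ ~approve_certificate); since O(delete_shipment), deontic closure gives O(~approve_certificate).
So O(~approve_certificate) holds, i.e. approve_certificate is forbidden. None of the other listed options is forbidden under the premises.

approve_certificate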